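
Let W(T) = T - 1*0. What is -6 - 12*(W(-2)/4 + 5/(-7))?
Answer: 60/7 ≈ 8.5714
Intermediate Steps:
W(T) = T (W(T) = T + 0 = T)
-6 - 12*(W(-2)/4 + 5/(-7)) = -6 - 12*(-2/4 + 5/(-7)) = -6 - 12*(-2*1/4 + 5*(-1/7)) = -6 - 12*(-1/2 - 5/7) = -6 - 12*(-17/14) = -6 + 102/7 = 60/7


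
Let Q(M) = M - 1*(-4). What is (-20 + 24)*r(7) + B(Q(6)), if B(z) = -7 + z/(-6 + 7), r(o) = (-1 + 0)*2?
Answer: -5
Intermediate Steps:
r(o) = -2 (r(o) = -1*2 = -2)
Q(M) = 4 + M (Q(M) = M + 4 = 4 + M)
B(z) = -7 + z (B(z) = -7 + z/1 = -7 + 1*z = -7 + z)
(-20 + 24)*r(7) + B(Q(6)) = (-20 + 24)*(-2) + (-7 + (4 + 6)) = 4*(-2) + (-7 + 10) = -8 + 3 = -5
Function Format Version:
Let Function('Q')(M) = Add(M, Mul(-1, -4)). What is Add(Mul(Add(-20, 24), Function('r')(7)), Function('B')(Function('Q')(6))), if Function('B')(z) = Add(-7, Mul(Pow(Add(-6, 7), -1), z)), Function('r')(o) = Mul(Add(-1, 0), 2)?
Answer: -5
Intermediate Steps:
Function('r')(o) = -2 (Function('r')(o) = Mul(-1, 2) = -2)
Function('Q')(M) = Add(4, M) (Function('Q')(M) = Add(M, 4) = Add(4, M))
Function('B')(z) = Add(-7, z) (Function('B')(z) = Add(-7, Mul(Pow(1, -1), z)) = Add(-7, Mul(1, z)) = Add(-7, z))
Add(Mul(Add(-20, 24), Function('r')(7)), Function('B')(Function('Q')(6))) = Add(Mul(Add(-20, 24), -2), Add(-7, Add(4, 6))) = Add(Mul(4, -2), Add(-7, 10)) = Add(-8, 3) = -5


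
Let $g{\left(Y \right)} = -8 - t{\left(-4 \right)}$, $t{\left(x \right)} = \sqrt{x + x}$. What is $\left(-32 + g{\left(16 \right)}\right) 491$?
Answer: $-19640 - 982 i \sqrt{2} \approx -19640.0 - 1388.8 i$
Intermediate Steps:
$t{\left(x \right)} = \sqrt{2} \sqrt{x}$ ($t{\left(x \right)} = \sqrt{2 x} = \sqrt{2} \sqrt{x}$)
$g{\left(Y \right)} = -8 - 2 i \sqrt{2}$ ($g{\left(Y \right)} = -8 - \sqrt{2} \sqrt{-4} = -8 - \sqrt{2} \cdot 2 i = -8 - 2 i \sqrt{2}$)
$\left(-32 + g{\left(16 \right)}\right) 491 = \left(-32 - \left(8 + 2 i \sqrt{2}\right)\right) 491 = \left(-40 - 2 i \sqrt{2}\right) 491 = -19640 - 982 i \sqrt{2}$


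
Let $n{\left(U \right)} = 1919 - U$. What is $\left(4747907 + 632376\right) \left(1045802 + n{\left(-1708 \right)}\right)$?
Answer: $5646225008407$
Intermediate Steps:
$\left(4747907 + 632376\right) \left(1045802 + n{\left(-1708 \right)}\right) = \left(4747907 + 632376\right) \left(1045802 + \left(1919 - -1708\right)\right) = 5380283 \left(1045802 + \left(1919 + 1708\right)\right) = 5380283 \left(1045802 + 3627\right) = 5380283 \cdot 1049429 = 5646225008407$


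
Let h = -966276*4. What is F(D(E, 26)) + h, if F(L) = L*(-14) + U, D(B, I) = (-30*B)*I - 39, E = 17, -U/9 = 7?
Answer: -3678981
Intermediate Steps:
U = -63 (U = -9*7 = -63)
D(B, I) = -39 - 30*B*I (D(B, I) = -30*B*I - 39 = -39 - 30*B*I)
F(L) = -63 - 14*L (F(L) = L*(-14) - 63 = -14*L - 63 = -63 - 14*L)
h = -3865104 (h = -4668*828 = -3865104)
F(D(E, 26)) + h = (-63 - 14*(-39 - 30*17*26)) - 3865104 = (-63 - 14*(-39 - 13260)) - 3865104 = (-63 - 14*(-13299)) - 3865104 = (-63 + 186186) - 3865104 = 186123 - 3865104 = -3678981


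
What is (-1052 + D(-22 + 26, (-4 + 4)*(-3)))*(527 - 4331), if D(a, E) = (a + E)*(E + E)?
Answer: 4001808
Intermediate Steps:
D(a, E) = 2*E*(E + a) (D(a, E) = (E + a)*(2*E) = 2*E*(E + a))
(-1052 + D(-22 + 26, (-4 + 4)*(-3)))*(527 - 4331) = (-1052 + 2*((-4 + 4)*(-3))*((-4 + 4)*(-3) + (-22 + 26)))*(527 - 4331) = (-1052 + 2*(0*(-3))*(0*(-3) + 4))*(-3804) = (-1052 + 2*0*(0 + 4))*(-3804) = (-1052 + 2*0*4)*(-3804) = (-1052 + 0)*(-3804) = -1052*(-3804) = 4001808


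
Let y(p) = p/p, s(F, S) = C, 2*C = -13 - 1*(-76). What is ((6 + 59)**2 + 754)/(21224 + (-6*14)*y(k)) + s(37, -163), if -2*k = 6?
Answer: 670889/21140 ≈ 31.736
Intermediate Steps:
C = 63/2 (C = (-13 - 1*(-76))/2 = (-13 + 76)/2 = (1/2)*63 = 63/2 ≈ 31.500)
k = -3 (k = -1/2*6 = -3)
s(F, S) = 63/2
y(p) = 1
((6 + 59)**2 + 754)/(21224 + (-6*14)*y(k)) + s(37, -163) = ((6 + 59)**2 + 754)/(21224 - 6*14*1) + 63/2 = (65**2 + 754)/(21224 - 84*1) + 63/2 = (4225 + 754)/(21224 - 84) + 63/2 = 4979/21140 + 63/2 = 670889/21140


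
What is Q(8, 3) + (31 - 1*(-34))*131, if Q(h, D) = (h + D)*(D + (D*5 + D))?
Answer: 8746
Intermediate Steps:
Q(h, D) = 7*D*(D + h) (Q(h, D) = (D + h)*(D + (5*D + D)) = (D + h)*(D + 6*D) = (D + h)*(7*D) = 7*D*(D + h))
Q(8, 3) + (31 - 1*(-34))*131 = 7*3*(3 + 8) + (31 - 1*(-34))*131 = 7*3*11 + (31 + 34)*131 = 231 + 65*131 = 231 + 8515 = 8746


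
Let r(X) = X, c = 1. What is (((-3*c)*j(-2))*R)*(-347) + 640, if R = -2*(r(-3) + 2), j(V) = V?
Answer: -3524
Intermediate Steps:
R = 2 (R = -2*(-3 + 2) = -2*(-1) = 2)
(((-3*c)*j(-2))*R)*(-347) + 640 = ((-3*1*(-2))*2)*(-347) + 640 = (-3*(-2)*2)*(-347) + 640 = (6*2)*(-347) + 640 = 12*(-347) + 640 = -4164 + 640 = -3524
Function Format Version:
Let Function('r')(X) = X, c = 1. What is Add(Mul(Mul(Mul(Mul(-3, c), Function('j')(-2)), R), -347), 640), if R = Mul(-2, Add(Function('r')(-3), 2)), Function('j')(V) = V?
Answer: -3524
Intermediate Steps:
R = 2 (R = Mul(-2, Add(-3, 2)) = Mul(-2, -1) = 2)
Add(Mul(Mul(Mul(Mul(-3, c), Function('j')(-2)), R), -347), 640) = Add(Mul(Mul(Mul(Mul(-3, 1), -2), 2), -347), 640) = Add(Mul(Mul(Mul(-3, -2), 2), -347), 640) = Add(Mul(Mul(6, 2), -347), 640) = Add(Mul(12, -347), 640) = Add(-4164, 640) = -3524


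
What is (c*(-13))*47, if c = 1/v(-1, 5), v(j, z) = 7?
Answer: -611/7 ≈ -87.286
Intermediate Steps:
c = ⅐ (c = 1/7 = ⅐ ≈ 0.14286)
(c*(-13))*47 = ((⅐)*(-13))*47 = -13/7*47 = -611/7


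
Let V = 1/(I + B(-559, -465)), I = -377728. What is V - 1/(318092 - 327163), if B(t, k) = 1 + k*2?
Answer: 369586/3434797647 ≈ 0.00010760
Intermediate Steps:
B(t, k) = 1 + 2*k
V = -1/378657 (V = 1/(-377728 + (1 + 2*(-465))) = 1/(-377728 + (1 - 930)) = 1/(-377728 - 929) = 1/(-378657) = -1/378657 ≈ -2.6409e-6)
V - 1/(318092 - 327163) = -1/378657 - 1/(318092 - 327163) = -1/378657 - 1/(-9071) = -1/378657 - 1*(-1/9071) = -1/378657 + 1/9071 = 369586/3434797647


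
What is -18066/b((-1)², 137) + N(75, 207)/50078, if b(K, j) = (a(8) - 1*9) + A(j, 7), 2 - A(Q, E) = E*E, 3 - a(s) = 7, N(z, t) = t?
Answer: 37696732/125195 ≈ 301.10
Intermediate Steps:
a(s) = -4 (a(s) = 3 - 1*7 = 3 - 7 = -4)
A(Q, E) = 2 - E² (A(Q, E) = 2 - E*E = 2 - E²)
b(K, j) = -60 (b(K, j) = (-4 - 1*9) + (2 - 1*7²) = (-4 - 9) + (2 - 1*49) = -13 + (2 - 49) = -13 - 47 = -60)
-18066/b((-1)², 137) + N(75, 207)/50078 = -18066/(-60) + 207/50078 = -18066*(-1/60) + 207*(1/50078) = 3011/10 + 207/50078 = 37696732/125195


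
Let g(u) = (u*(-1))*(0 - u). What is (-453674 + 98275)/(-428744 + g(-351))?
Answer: 355399/305543 ≈ 1.1632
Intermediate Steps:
g(u) = u**2 (g(u) = (-u)*(-u) = u**2)
(-453674 + 98275)/(-428744 + g(-351)) = (-453674 + 98275)/(-428744 + (-351)**2) = -355399/(-428744 + 123201) = -355399/(-305543) = -355399*(-1/305543) = 355399/305543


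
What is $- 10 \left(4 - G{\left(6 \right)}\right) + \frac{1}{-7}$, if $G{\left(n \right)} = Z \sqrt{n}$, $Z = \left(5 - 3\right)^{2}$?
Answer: $- \frac{281}{7} + 40 \sqrt{6} \approx 57.837$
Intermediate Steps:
$Z = 4$ ($Z = 2^{2} = 4$)
$G{\left(n \right)} = 4 \sqrt{n}$
$- 10 \left(4 - G{\left(6 \right)}\right) + \frac{1}{-7} = - 10 \left(4 - 4 \sqrt{6}\right) + \frac{1}{-7} = - 10 \left(4 - 4 \sqrt{6}\right) - \frac{1}{7} = \left(-40 + 40 \sqrt{6}\right) - \frac{1}{7} = - \frac{281}{7} + 40 \sqrt{6}$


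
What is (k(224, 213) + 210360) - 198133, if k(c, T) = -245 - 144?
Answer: 11838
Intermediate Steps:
k(c, T) = -389
(k(224, 213) + 210360) - 198133 = (-389 + 210360) - 198133 = 209971 - 198133 = 11838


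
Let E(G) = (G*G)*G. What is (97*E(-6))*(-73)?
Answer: 1529496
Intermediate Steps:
E(G) = G**3 (E(G) = G**2*G = G**3)
(97*E(-6))*(-73) = (97*(-6)**3)*(-73) = (97*(-216))*(-73) = -20952*(-73) = 1529496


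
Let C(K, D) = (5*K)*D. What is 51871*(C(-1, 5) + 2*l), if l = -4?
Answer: -1711743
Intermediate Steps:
C(K, D) = 5*D*K
51871*(C(-1, 5) + 2*l) = 51871*(5*5*(-1) + 2*(-4)) = 51871*(-25 - 8) = 51871*(-33) = -1711743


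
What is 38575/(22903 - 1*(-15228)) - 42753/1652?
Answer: -1566488743/62992412 ≈ -24.868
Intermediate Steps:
38575/(22903 - 1*(-15228)) - 42753/1652 = 38575/(22903 + 15228) - 42753*1/1652 = 38575/38131 - 42753/1652 = -1566488743/62992412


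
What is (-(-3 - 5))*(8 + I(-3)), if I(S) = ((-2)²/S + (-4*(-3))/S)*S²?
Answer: -320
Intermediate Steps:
I(S) = 16*S (I(S) = (4/S + 12/S)*S² = (16/S)*S² = 16*S)
(-(-3 - 5))*(8 + I(-3)) = (-(-3 - 5))*(8 + 16*(-3)) = (-1*(-8))*(8 - 48) = 8*(-40) = -320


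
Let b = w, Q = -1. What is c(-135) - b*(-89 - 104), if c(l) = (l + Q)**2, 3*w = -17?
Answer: 52207/3 ≈ 17402.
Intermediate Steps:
w = -17/3 (w = (1/3)*(-17) = -17/3 ≈ -5.6667)
b = -17/3 ≈ -5.6667
c(l) = (-1 + l)**2 (c(l) = (l - 1)**2 = (-1 + l)**2)
c(-135) - b*(-89 - 104) = (-1 - 135)**2 - (-17)*(-89 - 104)/3 = (-136)**2 - (-17)*(-193)/3 = 18496 - 1*3281/3 = 18496 - 3281/3 = 52207/3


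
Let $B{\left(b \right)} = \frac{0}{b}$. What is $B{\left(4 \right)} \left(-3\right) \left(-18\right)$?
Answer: $0$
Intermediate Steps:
$B{\left(b \right)} = 0$
$B{\left(4 \right)} \left(-3\right) \left(-18\right) = 0 \left(-3\right) \left(-18\right) = 0 \left(-18\right) = 0$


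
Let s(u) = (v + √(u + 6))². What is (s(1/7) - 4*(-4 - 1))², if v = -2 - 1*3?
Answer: 158264/49 - 7160*√301/49 ≈ 694.75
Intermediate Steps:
v = -5 (v = -2 - 3 = -5)
s(u) = (-5 + √(6 + u))² (s(u) = (-5 + √(u + 6))² = (-5 + √(6 + u))²)
(s(1/7) - 4*(-4 - 1))² = ((-5 + √(6 + 1/7))² - 4*(-4 - 1))² = ((-5 + √(6 + ⅐))² - 4*(-5))² = ((-5 + √(43/7))² + 20)² = ((-5 + √301/7)² + 20)² = (20 + (-5 + √301/7)²)²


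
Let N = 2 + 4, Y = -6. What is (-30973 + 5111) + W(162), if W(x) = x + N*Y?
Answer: -25736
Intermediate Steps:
N = 6
W(x) = -36 + x (W(x) = x + 6*(-6) = x - 36 = -36 + x)
(-30973 + 5111) + W(162) = (-30973 + 5111) + (-36 + 162) = -25862 + 126 = -25736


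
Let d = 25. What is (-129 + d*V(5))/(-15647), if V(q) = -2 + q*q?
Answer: -446/15647 ≈ -0.028504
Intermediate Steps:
V(q) = -2 + q**2
(-129 + d*V(5))/(-15647) = (-129 + 25*(-2 + 5**2))/(-15647) = (-129 + 25*(-2 + 25))*(-1/15647) = (-129 + 25*23)*(-1/15647) = (-129 + 575)*(-1/15647) = 446*(-1/15647) = -446/15647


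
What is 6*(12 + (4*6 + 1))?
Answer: 222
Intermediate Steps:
6*(12 + (4*6 + 1)) = 6*(12 + (24 + 1)) = 6*(12 + 25) = 6*37 = 222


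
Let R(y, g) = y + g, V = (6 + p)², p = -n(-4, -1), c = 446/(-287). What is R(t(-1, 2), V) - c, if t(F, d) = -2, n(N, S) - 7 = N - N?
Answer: 159/287 ≈ 0.55401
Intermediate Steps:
c = -446/287 (c = 446*(-1/287) = -446/287 ≈ -1.5540)
n(N, S) = 7 (n(N, S) = 7 + (N - N) = 7 + 0 = 7)
p = -7 (p = -1*7 = -7)
V = 1 (V = (6 - 7)² = (-1)² = 1)
R(y, g) = g + y
R(t(-1, 2), V) - c = (1 - 2) - 1*(-446/287) = -1 + 446/287 = 159/287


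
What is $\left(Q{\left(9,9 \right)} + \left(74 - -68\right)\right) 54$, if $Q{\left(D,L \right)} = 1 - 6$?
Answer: $7398$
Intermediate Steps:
$Q{\left(D,L \right)} = -5$
$\left(Q{\left(9,9 \right)} + \left(74 - -68\right)\right) 54 = \left(-5 + \left(74 - -68\right)\right) 54 = \left(-5 + \left(74 + 68\right)\right) 54 = \left(-5 + 142\right) 54 = 137 \cdot 54 = 7398$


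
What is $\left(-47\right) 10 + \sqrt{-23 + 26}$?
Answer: $-470 + \sqrt{3} \approx -468.27$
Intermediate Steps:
$\left(-47\right) 10 + \sqrt{-23 + 26} = -470 + \sqrt{3}$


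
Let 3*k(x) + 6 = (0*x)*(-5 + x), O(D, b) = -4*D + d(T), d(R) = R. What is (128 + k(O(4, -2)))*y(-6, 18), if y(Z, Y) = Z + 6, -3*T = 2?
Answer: 0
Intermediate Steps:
T = -2/3 (T = -1/3*2 = -2/3 ≈ -0.66667)
y(Z, Y) = 6 + Z
O(D, b) = -2/3 - 4*D (O(D, b) = -4*D - 2/3 = -2/3 - 4*D)
k(x) = -2 (k(x) = -2 + ((0*x)*(-5 + x))/3 = -2 + (0*(-5 + x))/3 = -2 + (1/3)*0 = -2 + 0 = -2)
(128 + k(O(4, -2)))*y(-6, 18) = (128 - 2)*(6 - 6) = 126*0 = 0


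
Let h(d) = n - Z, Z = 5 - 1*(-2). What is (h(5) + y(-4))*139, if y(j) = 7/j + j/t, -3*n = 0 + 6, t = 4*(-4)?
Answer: -2919/2 ≈ -1459.5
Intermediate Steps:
Z = 7 (Z = 5 + 2 = 7)
t = -16
n = -2 (n = -(0 + 6)/3 = -1/3*6 = -2)
y(j) = 7/j - j/16 (y(j) = 7/j + j/(-16) = 7/j + j*(-1/16) = 7/j - j/16)
h(d) = -9 (h(d) = -2 - 1*7 = -2 - 7 = -9)
(h(5) + y(-4))*139 = (-9 + (7/(-4) - 1/16*(-4)))*139 = (-9 + (7*(-1/4) + 1/4))*139 = (-9 + (-7/4 + 1/4))*139 = (-9 - 3/2)*139 = -21/2*139 = -2919/2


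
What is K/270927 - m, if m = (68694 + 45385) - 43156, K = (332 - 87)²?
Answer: -19214895596/270927 ≈ -70923.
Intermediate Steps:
K = 60025 (K = 245² = 60025)
m = 70923 (m = 114079 - 43156 = 70923)
K/270927 - m = 60025/270927 - 1*70923 = 60025*(1/270927) - 70923 = 60025/270927 - 70923 = -19214895596/270927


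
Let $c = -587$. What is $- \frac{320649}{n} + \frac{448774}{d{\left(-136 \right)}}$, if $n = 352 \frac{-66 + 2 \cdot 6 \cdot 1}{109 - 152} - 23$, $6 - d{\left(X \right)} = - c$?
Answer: $- \frac{16097232673}{10469039} \approx -1537.6$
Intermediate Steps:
$d{\left(X \right)} = -581$ ($d{\left(X \right)} = 6 - \left(-1\right) \left(-587\right) = 6 - 587 = -581$)
$n = \frac{18019}{43}$ ($n = 352 \frac{-66 + 12 \cdot 1}{-43} - 23 = 352 \left(-66 + 12\right) \left(- \frac{1}{43}\right) - 23 = 352 \left(\left(-54\right) \left(- \frac{1}{43}\right)\right) - 23 = 352 \cdot \frac{54}{43} - 23 = \frac{19008}{43} - 23 = \frac{18019}{43} \approx 419.05$)
$- \frac{320649}{n} + \frac{448774}{d{\left(-136 \right)}} = - \frac{320649}{\frac{18019}{43}} + \frac{448774}{-581} = \left(-320649\right) \frac{43}{18019} + 448774 \left(- \frac{1}{581}\right) = - \frac{13787907}{18019} - \frac{448774}{581} = - \frac{16097232673}{10469039}$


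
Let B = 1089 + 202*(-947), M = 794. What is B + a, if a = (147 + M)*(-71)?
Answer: -257016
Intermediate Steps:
B = -190205 (B = 1089 - 191294 = -190205)
a = -66811 (a = (147 + 794)*(-71) = 941*(-71) = -66811)
B + a = -190205 - 66811 = -257016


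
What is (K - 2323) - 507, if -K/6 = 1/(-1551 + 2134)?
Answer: -1649896/583 ≈ -2830.0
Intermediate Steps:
K = -6/583 (K = -6/(-1551 + 2134) = -6/583 ≈ -0.010292)
(K - 2323) - 507 = (-6/583 - 2323) - 507 = -1354315/583 - 507 = -1649896/583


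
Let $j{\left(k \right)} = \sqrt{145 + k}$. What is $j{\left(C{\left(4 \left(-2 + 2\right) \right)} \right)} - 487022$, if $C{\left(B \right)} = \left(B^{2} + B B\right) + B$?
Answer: $-487022 + \sqrt{145} \approx -4.8701 \cdot 10^{5}$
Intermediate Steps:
$C{\left(B \right)} = B + 2 B^{2}$ ($C{\left(B \right)} = \left(B^{2} + B^{2}\right) + B = 2 B^{2} + B = B + 2 B^{2}$)
$j{\left(C{\left(4 \left(-2 + 2\right) \right)} \right)} - 487022 = \sqrt{145 + 4 \left(-2 + 2\right) \left(1 + 2 \cdot 4 \left(-2 + 2\right)\right)} - 487022 = \sqrt{145 + 4 \cdot 0 \left(1 + 2 \cdot 4 \cdot 0\right)} - 487022 = \sqrt{145 + 0 \left(1 + 2 \cdot 0\right)} - 487022 = \sqrt{145 + 0 \left(1 + 0\right)} - 487022 = \sqrt{145 + 0 \cdot 1} - 487022 = \sqrt{145 + 0} - 487022 = \sqrt{145} - 487022 = -487022 + \sqrt{145}$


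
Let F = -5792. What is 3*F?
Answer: -17376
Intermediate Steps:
3*F = 3*(-5792) = -17376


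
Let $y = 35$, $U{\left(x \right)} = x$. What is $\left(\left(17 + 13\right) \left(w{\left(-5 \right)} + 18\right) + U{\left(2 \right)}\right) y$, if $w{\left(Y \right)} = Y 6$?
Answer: $-12530$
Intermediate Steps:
$w{\left(Y \right)} = 6 Y$
$\left(\left(17 + 13\right) \left(w{\left(-5 \right)} + 18\right) + U{\left(2 \right)}\right) y = \left(\left(17 + 13\right) \left(6 \left(-5\right) + 18\right) + 2\right) 35 = \left(30 \left(-30 + 18\right) + 2\right) 35 = \left(30 \left(-12\right) + 2\right) 35 = \left(-360 + 2\right) 35 = \left(-358\right) 35 = -12530$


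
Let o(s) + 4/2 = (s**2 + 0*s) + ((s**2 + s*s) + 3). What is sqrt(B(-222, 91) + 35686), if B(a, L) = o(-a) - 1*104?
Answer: sqrt(183435) ≈ 428.29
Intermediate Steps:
o(s) = 1 + 3*s**2 (o(s) = -2 + ((s**2 + 0*s) + ((s**2 + s*s) + 3)) = -2 + ((s**2 + 0) + ((s**2 + s**2) + 3)) = -2 + (s**2 + (2*s**2 + 3)) = -2 + (s**2 + (3 + 2*s**2)) = -2 + (3 + 3*s**2) = 1 + 3*s**2)
B(a, L) = -103 + 3*a**2 (B(a, L) = (1 + 3*(-a)**2) - 1*104 = (1 + 3*a**2) - 104 = -103 + 3*a**2)
sqrt(B(-222, 91) + 35686) = sqrt((-103 + 3*(-222)**2) + 35686) = sqrt((-103 + 3*49284) + 35686) = sqrt((-103 + 147852) + 35686) = sqrt(147749 + 35686) = sqrt(183435)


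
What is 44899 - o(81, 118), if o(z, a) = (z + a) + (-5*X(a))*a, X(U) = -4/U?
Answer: 44680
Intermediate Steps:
o(z, a) = 20 + a + z (o(z, a) = (z + a) + (-(-20)/a)*a = (a + z) + (20/a)*a = (a + z) + 20 = 20 + a + z)
44899 - o(81, 118) = 44899 - (20 + 118 + 81) = 44899 - 1*219 = 44899 - 219 = 44680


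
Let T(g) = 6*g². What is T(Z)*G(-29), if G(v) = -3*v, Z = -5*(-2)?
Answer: 52200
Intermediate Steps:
Z = 10
T(Z)*G(-29) = (6*10²)*(-3*(-29)) = (6*100)*87 = 600*87 = 52200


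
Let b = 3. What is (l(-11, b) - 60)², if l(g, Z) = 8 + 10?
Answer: 1764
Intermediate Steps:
l(g, Z) = 18
(l(-11, b) - 60)² = (18 - 60)² = (-42)² = 1764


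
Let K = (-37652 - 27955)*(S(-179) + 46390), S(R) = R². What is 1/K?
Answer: -1/5145622617 ≈ -1.9434e-10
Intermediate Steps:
K = -5145622617 (K = (-37652 - 27955)*((-179)² + 46390) = -65607*(32041 + 46390) = -65607*78431 = -5145622617)
1/K = 1/(-5145622617) = -1/5145622617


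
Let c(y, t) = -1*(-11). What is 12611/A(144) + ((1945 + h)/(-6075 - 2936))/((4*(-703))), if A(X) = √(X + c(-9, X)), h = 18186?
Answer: 20131/25338932 + 12611*√155/155 ≈ 1012.9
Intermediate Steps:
c(y, t) = 11
A(X) = √(11 + X) (A(X) = √(X + 11) = √(11 + X))
12611/A(144) + ((1945 + h)/(-6075 - 2936))/((4*(-703))) = 12611/(√(11 + 144)) + ((1945 + 18186)/(-6075 - 2936))/((4*(-703))) = 12611/(√155) + (20131/(-9011))/(-2812) = 12611*(√155/155) + (20131*(-1/9011))*(-1/2812) = 12611*√155/155 - 20131/9011*(-1/2812) = 12611*√155/155 + 20131/25338932 = 20131/25338932 + 12611*√155/155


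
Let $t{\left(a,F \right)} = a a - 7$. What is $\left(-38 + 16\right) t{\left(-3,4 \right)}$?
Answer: $-44$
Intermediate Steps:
$t{\left(a,F \right)} = -7 + a^{2}$ ($t{\left(a,F \right)} = a^{2} - 7 = -7 + a^{2}$)
$\left(-38 + 16\right) t{\left(-3,4 \right)} = \left(-38 + 16\right) \left(-7 + \left(-3\right)^{2}\right) = - 22 \left(-7 + 9\right) = \left(-22\right) 2 = -44$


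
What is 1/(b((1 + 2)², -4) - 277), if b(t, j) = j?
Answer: -1/281 ≈ -0.0035587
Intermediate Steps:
1/(b((1 + 2)², -4) - 277) = 1/(-4 - 277) = 1/(-281) = -1/281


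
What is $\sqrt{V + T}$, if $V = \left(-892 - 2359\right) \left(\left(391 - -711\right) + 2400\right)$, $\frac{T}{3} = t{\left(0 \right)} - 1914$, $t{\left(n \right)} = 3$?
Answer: $i \sqrt{11390735} \approx 3375.0 i$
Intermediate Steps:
$T = -5733$ ($T = 3 \left(3 - 1914\right) = 3 \left(-1911\right) = -5733$)
$V = -11385002$ ($V = - 3251 \left(\left(391 + 711\right) + 2400\right) = - 3251 \left(1102 + 2400\right) = \left(-3251\right) 3502 = -11385002$)
$\sqrt{V + T} = \sqrt{-11385002 - 5733} = \sqrt{-11390735} = i \sqrt{11390735}$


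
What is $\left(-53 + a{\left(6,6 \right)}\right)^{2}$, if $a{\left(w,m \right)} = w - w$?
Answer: $2809$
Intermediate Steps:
$a{\left(w,m \right)} = 0$
$\left(-53 + a{\left(6,6 \right)}\right)^{2} = \left(-53 + 0\right)^{2} = \left(-53\right)^{2} = 2809$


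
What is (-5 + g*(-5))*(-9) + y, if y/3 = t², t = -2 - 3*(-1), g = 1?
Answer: 93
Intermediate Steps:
t = 1 (t = -2 + 3 = 1)
y = 3 (y = 3*1² = 3*1 = 3)
(-5 + g*(-5))*(-9) + y = (-5 + 1*(-5))*(-9) + 3 = (-5 - 5)*(-9) + 3 = -10*(-9) + 3 = 90 + 3 = 93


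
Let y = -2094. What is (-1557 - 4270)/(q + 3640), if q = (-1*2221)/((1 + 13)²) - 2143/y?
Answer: -1195770324/744856307 ≈ -1.6054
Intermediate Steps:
q = -2115373/205212 (q = (-1*2221)/((1 + 13)²) - 2143/(-2094) = -2221/(14²) - 2143*(-1/2094) = -2221/196 + 2143/2094 = -2115373/205212 ≈ -10.308)
(-1557 - 4270)/(q + 3640) = (-1557 - 4270)/(-2115373/205212 + 3640) = -5827/744856307/205212 = -5827*205212/744856307 = -1195770324/744856307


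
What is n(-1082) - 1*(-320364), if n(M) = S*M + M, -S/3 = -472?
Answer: -1212830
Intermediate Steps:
S = 1416 (S = -3*(-472) = 1416)
n(M) = 1417*M (n(M) = 1416*M + M = 1417*M)
n(-1082) - 1*(-320364) = 1417*(-1082) - 1*(-320364) = -1533194 + 320364 = -1212830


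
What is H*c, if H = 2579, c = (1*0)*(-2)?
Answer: 0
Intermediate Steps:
c = 0 (c = 0*(-2) = 0)
H*c = 2579*0 = 0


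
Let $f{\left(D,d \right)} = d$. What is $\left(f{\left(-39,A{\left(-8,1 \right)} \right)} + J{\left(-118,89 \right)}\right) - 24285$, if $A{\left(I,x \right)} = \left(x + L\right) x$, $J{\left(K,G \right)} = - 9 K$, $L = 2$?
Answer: $-23220$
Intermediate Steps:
$A{\left(I,x \right)} = x \left(2 + x\right)$ ($A{\left(I,x \right)} = \left(x + 2\right) x = \left(2 + x\right) x = x \left(2 + x\right)$)
$\left(f{\left(-39,A{\left(-8,1 \right)} \right)} + J{\left(-118,89 \right)}\right) - 24285 = \left(1 \left(2 + 1\right) - -1062\right) - 24285 = \left(1 \cdot 3 + 1062\right) - 24285 = \left(3 + 1062\right) - 24285 = 1065 - 24285 = -23220$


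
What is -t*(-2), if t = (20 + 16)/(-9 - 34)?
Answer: -72/43 ≈ -1.6744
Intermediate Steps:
t = -36/43 (t = 36/(-43) = 36*(-1/43) = -36/43 ≈ -0.83721)
-t*(-2) = -(-36)*(-2)/43 = -1*72/43 = -72/43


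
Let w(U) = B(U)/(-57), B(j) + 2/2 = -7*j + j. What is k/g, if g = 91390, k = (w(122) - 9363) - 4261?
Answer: -155167/1041846 ≈ -0.14893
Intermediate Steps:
B(j) = -1 - 6*j (B(j) = -1 + (-7*j + j) = -1 - 6*j)
w(U) = 1/57 + 2*U/19 (w(U) = (-1 - 6*U)/(-57) = (-1 - 6*U)*(-1/57) = 1/57 + 2*U/19)
k = -775835/57 (k = ((1/57 + (2/19)*122) - 9363) - 4261 = ((1/57 + 244/19) - 9363) - 4261 = (733/57 - 9363) - 4261 = -532958/57 - 4261 = -775835/57 ≈ -13611.)
k/g = -775835/57/91390 = -775835/57*1/91390 = -155167/1041846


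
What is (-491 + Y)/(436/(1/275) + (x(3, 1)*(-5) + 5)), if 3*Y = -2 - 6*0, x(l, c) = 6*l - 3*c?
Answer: -295/71898 ≈ -0.0041030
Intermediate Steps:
x(l, c) = -3*c + 6*l
Y = -2/3 (Y = (-2 - 6*0)/3 = (-2 + 0)/3 = (1/3)*(-2) = -2/3 ≈ -0.66667)
(-491 + Y)/(436/(1/275) + (x(3, 1)*(-5) + 5)) = (-491 - 2/3)/(436/(1/275) + ((-3*1 + 6*3)*(-5) + 5)) = -1475/(3*(436/(1/275) + ((-3 + 18)*(-5) + 5))) = -1475/(3*(436*275 + (15*(-5) + 5))) = -1475/(3*(119900 + (-75 + 5))) = -1475/(3*(119900 - 70)) = -1475/3/119830 = -1475/3*1/119830 = -295/71898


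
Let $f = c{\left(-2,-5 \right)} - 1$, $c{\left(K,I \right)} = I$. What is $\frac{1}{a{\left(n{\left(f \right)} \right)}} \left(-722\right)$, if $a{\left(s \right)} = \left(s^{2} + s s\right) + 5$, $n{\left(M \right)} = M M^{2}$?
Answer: $- \frac{722}{93317} \approx -0.0077371$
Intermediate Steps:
$f = -6$ ($f = -5 - 1 = -6$)
$n{\left(M \right)} = M^{3}$
$a{\left(s \right)} = 5 + 2 s^{2}$ ($a{\left(s \right)} = \left(s^{2} + s^{2}\right) + 5 = 2 s^{2} + 5 = 5 + 2 s^{2}$)
$\frac{1}{a{\left(n{\left(f \right)} \right)}} \left(-722\right) = \frac{1}{5 + 2 \left(\left(-6\right)^{3}\right)^{2}} \left(-722\right) = \frac{1}{5 + 2 \left(-216\right)^{2}} \left(-722\right) = \frac{1}{5 + 2 \cdot 46656} \left(-722\right) = \frac{1}{5 + 93312} \left(-722\right) = \frac{1}{93317} \left(-722\right) = - \frac{722}{93317}$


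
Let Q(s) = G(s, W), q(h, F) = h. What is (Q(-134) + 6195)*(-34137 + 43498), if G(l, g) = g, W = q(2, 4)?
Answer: 58010117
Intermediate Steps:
W = 2
Q(s) = 2
(Q(-134) + 6195)*(-34137 + 43498) = (2 + 6195)*(-34137 + 43498) = 6197*9361 = 58010117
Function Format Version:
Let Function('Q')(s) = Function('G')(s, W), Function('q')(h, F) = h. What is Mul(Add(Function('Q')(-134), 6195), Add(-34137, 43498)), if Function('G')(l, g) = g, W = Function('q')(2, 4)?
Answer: 58010117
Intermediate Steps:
W = 2
Function('Q')(s) = 2
Mul(Add(Function('Q')(-134), 6195), Add(-34137, 43498)) = Mul(Add(2, 6195), Add(-34137, 43498)) = Mul(6197, 9361) = 58010117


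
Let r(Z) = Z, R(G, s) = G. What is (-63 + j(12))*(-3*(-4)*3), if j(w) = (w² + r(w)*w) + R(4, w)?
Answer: 8244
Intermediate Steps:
j(w) = 4 + 2*w² (j(w) = (w² + w*w) + 4 = (w² + w²) + 4 = 2*w² + 4 = 4 + 2*w²)
(-63 + j(12))*(-3*(-4)*3) = (-63 + (4 + 2*12²))*(-3*(-4)*3) = (-63 + (4 + 2*144))*(12*3) = (-63 + (4 + 288))*36 = (-63 + 292)*36 = 229*36 = 8244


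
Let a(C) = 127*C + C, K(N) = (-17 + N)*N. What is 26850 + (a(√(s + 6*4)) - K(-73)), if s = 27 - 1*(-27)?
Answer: 20280 + 128*√78 ≈ 21410.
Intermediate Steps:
s = 54 (s = 27 + 27 = 54)
K(N) = N*(-17 + N)
a(C) = 128*C
26850 + (a(√(s + 6*4)) - K(-73)) = 26850 + (128*√(54 + 6*4) - (-73)*(-17 - 73)) = 26850 + (128*√(54 + 24) - (-73)*(-90)) = 26850 + (128*√78 - 1*6570) = 26850 + (128*√78 - 6570) = 26850 + (-6570 + 128*√78) = 20280 + 128*√78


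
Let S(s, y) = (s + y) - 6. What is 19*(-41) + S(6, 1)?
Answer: -778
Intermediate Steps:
S(s, y) = -6 + s + y
19*(-41) + S(6, 1) = 19*(-41) + (-6 + 6 + 1) = -779 + 1 = -778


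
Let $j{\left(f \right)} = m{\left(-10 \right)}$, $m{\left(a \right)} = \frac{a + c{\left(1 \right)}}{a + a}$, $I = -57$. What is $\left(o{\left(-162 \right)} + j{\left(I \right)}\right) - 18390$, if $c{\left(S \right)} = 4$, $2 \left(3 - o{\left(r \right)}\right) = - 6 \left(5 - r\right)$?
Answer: $- \frac{178857}{10} \approx -17886.0$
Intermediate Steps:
$o{\left(r \right)} = 18 - 3 r$ ($o{\left(r \right)} = 3 - \frac{\left(-6\right) \left(5 - r\right)}{2} = 3 - \frac{-30 + 6 r}{2} = 3 - \left(-15 + 3 r\right) = 18 - 3 r$)
$m{\left(a \right)} = \frac{4 + a}{2 a}$ ($m{\left(a \right)} = \frac{a + 4}{a + a} = \frac{4 + a}{2 a}$)
$j{\left(f \right)} = \frac{3}{10}$ ($j{\left(f \right)} = \frac{4 - 10}{2 \left(-10\right)} = \frac{1}{2} \left(- \frac{1}{10}\right) \left(-6\right) = \frac{3}{10}$)
$\left(o{\left(-162 \right)} + j{\left(I \right)}\right) - 18390 = \left(\left(18 - -486\right) + \frac{3}{10}\right) - 18390 = \left(\left(18 + 486\right) + \frac{3}{10}\right) - 18390 = \left(504 + \frac{3}{10}\right) - 18390 = \frac{5043}{10} - 18390 = - \frac{178857}{10}$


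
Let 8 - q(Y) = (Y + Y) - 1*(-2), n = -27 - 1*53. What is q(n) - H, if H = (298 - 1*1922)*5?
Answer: 8286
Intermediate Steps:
n = -80 (n = -27 - 53 = -80)
H = -8120 (H = (298 - 1922)*5 = -1624*5 = -8120)
q(Y) = 6 - 2*Y (q(Y) = 8 - ((Y + Y) - 1*(-2)) = 8 - (2*Y + 2) = 8 - (2 + 2*Y) = 8 + (-2 - 2*Y) = 6 - 2*Y)
q(n) - H = (6 - 2*(-80)) - 1*(-8120) = (6 + 160) + 8120 = 166 + 8120 = 8286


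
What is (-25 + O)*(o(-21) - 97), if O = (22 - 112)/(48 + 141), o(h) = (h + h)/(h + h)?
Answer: 17120/7 ≈ 2445.7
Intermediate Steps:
o(h) = 1 (o(h) = (2*h)/((2*h)) = (2*h)*(1/(2*h)) = 1)
O = -10/21 (O = -90/189 = -90*1/189 = -10/21 ≈ -0.47619)
(-25 + O)*(o(-21) - 97) = (-25 - 10/21)*(1 - 97) = -535/21*(-96) = 17120/7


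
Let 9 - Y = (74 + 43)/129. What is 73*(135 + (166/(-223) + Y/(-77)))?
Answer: 7230681025/738353 ≈ 9793.0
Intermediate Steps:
Y = 348/43 (Y = 9 - (74 + 43)/129 = 9 - 117/129 = 9 - 1*39/43 = 9 - 39/43 = 348/43 ≈ 8.0930)
73*(135 + (166/(-223) + Y/(-77))) = 73*(135 + (166/(-223) + (348/43)/(-77))) = 73*(135 + (166*(-1/223) + (348/43)*(-1/77))) = 73*(135 + (-166/223 - 348/3311)) = 73*(135 - 627230/738353) = 73*(99050425/738353) = 7230681025/738353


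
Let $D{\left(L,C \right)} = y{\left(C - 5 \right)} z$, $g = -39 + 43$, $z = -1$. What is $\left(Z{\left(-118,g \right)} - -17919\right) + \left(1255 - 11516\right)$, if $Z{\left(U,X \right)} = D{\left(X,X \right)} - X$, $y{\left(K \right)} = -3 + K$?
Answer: $7658$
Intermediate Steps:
$g = 4$
$D{\left(L,C \right)} = 8 - C$ ($D{\left(L,C \right)} = \left(-3 + \left(C - 5\right)\right) \left(-1\right) = \left(-3 + \left(-5 + C\right)\right) \left(-1\right) = \left(-8 + C\right) \left(-1\right) = 8 - C$)
$Z{\left(U,X \right)} = 8 - 2 X$ ($Z{\left(U,X \right)} = \left(8 - X\right) - X = 8 - 2 X$)
$\left(Z{\left(-118,g \right)} - -17919\right) + \left(1255 - 11516\right) = \left(\left(8 - 8\right) - -17919\right) + \left(1255 - 11516\right) = \left(\left(8 - 8\right) + 17919\right) - 10261 = \left(0 + 17919\right) - 10261 = 17919 - 10261 = 7658$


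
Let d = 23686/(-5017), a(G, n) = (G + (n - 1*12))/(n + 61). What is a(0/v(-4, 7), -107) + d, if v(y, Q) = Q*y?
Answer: -492533/230782 ≈ -2.1342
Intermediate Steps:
a(G, n) = (-12 + G + n)/(61 + n) (a(G, n) = (G + (n - 12))/(61 + n) = (G + (-12 + n))/(61 + n) = (-12 + G + n)/(61 + n))
d = -23686/5017 (d = 23686*(-1/5017) = -23686/5017 ≈ -4.7211)
a(0/v(-4, 7), -107) + d = (-12 + 0/((7*(-4))) - 107)/(61 - 107) - 23686/5017 = (-12 + 0/(-28) - 107)/(-46) - 23686/5017 = -(-12 + 0*(-1/28) - 107)/46 - 23686/5017 = -(-12 + 0 - 107)/46 - 23686/5017 = -1/46*(-119) - 23686/5017 = 119/46 - 23686/5017 = -492533/230782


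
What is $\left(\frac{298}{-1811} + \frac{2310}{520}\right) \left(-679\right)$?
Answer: $- \frac{273531755}{94172} \approx -2904.6$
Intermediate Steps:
$\left(\frac{298}{-1811} + \frac{2310}{520}\right) \left(-679\right) = \left(298 \left(- \frac{1}{1811}\right) + 2310 \cdot \frac{1}{520}\right) \left(-679\right) = \left(- \frac{298}{1811} + \frac{231}{52}\right) \left(-679\right) = \frac{402845}{94172} \left(-679\right) = - \frac{273531755}{94172}$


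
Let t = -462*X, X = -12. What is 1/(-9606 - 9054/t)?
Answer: -308/2959151 ≈ -0.00010408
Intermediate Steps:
t = 5544 (t = -462*(-12) = 5544)
1/(-9606 - 9054/t) = 1/(-9606 - 9054/5544) = 1/(-9606 - 9054*1/5544) = 1/(-9606 - 503/308) = 1/(-2959151/308) = -308/2959151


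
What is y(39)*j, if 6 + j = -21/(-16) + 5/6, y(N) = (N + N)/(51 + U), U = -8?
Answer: -2405/344 ≈ -6.9913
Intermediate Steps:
y(N) = 2*N/43 (y(N) = (N + N)/(51 - 8) = (2*N)/43 = (2*N)*(1/43) = 2*N/43)
j = -185/48 (j = -6 + (-21/(-16) + 5/6) = -6 + (-21*(-1/16) + 5*(⅙)) = -6 + (21/16 + ⅚) = -6 + 103/48 = -185/48 ≈ -3.8542)
y(39)*j = ((2/43)*39)*(-185/48) = (78/43)*(-185/48) = -2405/344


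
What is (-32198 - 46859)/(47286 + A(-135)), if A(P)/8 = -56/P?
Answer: -10672695/6384058 ≈ -1.6718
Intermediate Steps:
A(P) = -448/P (A(P) = 8*(-56/P) = -448/P)
(-32198 - 46859)/(47286 + A(-135)) = (-32198 - 46859)/(47286 - 448/(-135)) = -79057/(47286 - 448*(-1/135)) = -79057/(47286 + 448/135) = -79057/6384058/135 = -79057*135/6384058 = -10672695/6384058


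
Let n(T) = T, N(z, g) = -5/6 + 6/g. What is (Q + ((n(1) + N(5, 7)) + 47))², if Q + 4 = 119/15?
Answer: 13227769/4900 ≈ 2699.5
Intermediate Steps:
N(z, g) = -⅚ + 6/g (N(z, g) = -5*⅙ + 6/g = -⅚ + 6/g)
Q = 59/15 (Q = -4 + 119/15 = 59/15 ≈ 3.9333)
(Q + ((n(1) + N(5, 7)) + 47))² = (59/15 + ((1 + (-⅚ + 6/7)) + 47))² = (59/15 + ((1 + 1/42) + 47))² = (59/15 + (43/42 + 47))² = (59/15 + 2017/42)² = (3637/70)² = 13227769/4900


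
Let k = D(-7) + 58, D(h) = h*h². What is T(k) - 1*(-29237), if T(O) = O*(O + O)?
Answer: 191687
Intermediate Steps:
D(h) = h³
k = -285 (k = (-7)³ + 58 = -343 + 58 = -285)
T(O) = 2*O² (T(O) = O*(2*O) = 2*O²)
T(k) - 1*(-29237) = 2*(-285)² - 1*(-29237) = 2*81225 + 29237 = 162450 + 29237 = 191687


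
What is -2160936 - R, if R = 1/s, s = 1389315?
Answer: -3002220798841/1389315 ≈ -2.1609e+6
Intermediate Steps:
R = 1/1389315 ≈ 7.1978e-7
-2160936 - R = -2160936 - 1*1/1389315 = -2160936 - 1/1389315 = -3002220798841/1389315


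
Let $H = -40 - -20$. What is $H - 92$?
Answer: $-112$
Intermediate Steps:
$H = -20$ ($H = -40 + 20 = -20$)
$H - 92 = -20 - 92 = -112$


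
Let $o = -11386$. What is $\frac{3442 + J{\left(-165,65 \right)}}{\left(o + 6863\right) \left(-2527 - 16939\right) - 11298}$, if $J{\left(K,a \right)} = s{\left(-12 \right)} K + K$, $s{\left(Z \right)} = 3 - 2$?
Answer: $\frac{778}{22008355} \approx 3.535 \cdot 10^{-5}$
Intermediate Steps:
$s{\left(Z \right)} = 1$
$J{\left(K,a \right)} = 2 K$ ($J{\left(K,a \right)} = 1 K + K = K + K = 2 K$)
$\frac{3442 + J{\left(-165,65 \right)}}{\left(o + 6863\right) \left(-2527 - 16939\right) - 11298} = \frac{3442 + 2 \left(-165\right)}{\left(-11386 + 6863\right) \left(-2527 - 16939\right) - 11298} = \frac{3442 - 330}{\left(-4523\right) \left(-19466\right) + \left(-18713 + 7415\right)} = \frac{3112}{88044718 - 11298} = \frac{3112}{88033420} = 3112 \cdot \frac{1}{88033420} = \frac{778}{22008355}$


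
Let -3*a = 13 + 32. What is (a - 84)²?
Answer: 9801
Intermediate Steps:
a = -15 (a = -(13 + 32)/3 = -⅓*45 = -15)
(a - 84)² = (-15 - 84)² = (-99)² = 9801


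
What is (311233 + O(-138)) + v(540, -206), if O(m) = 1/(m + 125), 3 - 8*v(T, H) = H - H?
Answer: 32368263/104 ≈ 3.1123e+5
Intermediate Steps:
v(T, H) = 3/8 (v(T, H) = 3/8 - (H - H)/8 = 3/8 - ⅛*0 = 3/8 + 0 = 3/8)
O(m) = 1/(125 + m)
(311233 + O(-138)) + v(540, -206) = (311233 + 1/(125 - 138)) + 3/8 = (311233 + 1/(-13)) + 3/8 = (311233 - 1/13) + 3/8 = 4046028/13 + 3/8 = 32368263/104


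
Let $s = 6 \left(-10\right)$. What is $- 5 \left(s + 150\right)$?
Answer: $-450$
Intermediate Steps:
$s = -60$
$- 5 \left(s + 150\right) = - 5 \left(-60 + 150\right) = \left(-5\right) 90 = -450$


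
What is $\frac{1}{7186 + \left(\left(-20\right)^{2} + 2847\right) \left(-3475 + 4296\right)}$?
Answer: $\frac{1}{2672973} \approx 3.7412 \cdot 10^{-7}$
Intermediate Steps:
$\frac{1}{7186 + \left(\left(-20\right)^{2} + 2847\right) \left(-3475 + 4296\right)} = \frac{1}{7186 + \left(400 + 2847\right) 821} = \frac{1}{7186 + 3247 \cdot 821} = \frac{1}{7186 + 2665787} = \frac{1}{2672973}$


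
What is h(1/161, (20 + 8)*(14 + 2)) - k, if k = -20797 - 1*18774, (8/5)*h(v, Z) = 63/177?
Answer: 18677617/472 ≈ 39571.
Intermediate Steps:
h(v, Z) = 105/472 (h(v, Z) = 5*(63/177)/8 = 5*(63*(1/177))/8 = (5/8)*(21/59) = 105/472)
k = -39571 (k = -20797 - 18774 = -39571)
h(1/161, (20 + 8)*(14 + 2)) - k = 105/472 - 1*(-39571) = 105/472 + 39571 = 18677617/472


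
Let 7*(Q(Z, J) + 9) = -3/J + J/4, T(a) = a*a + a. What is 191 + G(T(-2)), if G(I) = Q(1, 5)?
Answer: 25493/140 ≈ 182.09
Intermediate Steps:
T(a) = a + a**2 (T(a) = a**2 + a = a + a**2)
Q(Z, J) = -9 - 3/(7*J) + J/28 (Q(Z, J) = -9 + (-3/J + J/4)/7 = -9 + (-3/(7*J) + J/28) = -9 - 3/(7*J) + J/28)
G(I) = -1247/140 (G(I) = (1/28)*(-12 + 5*(-252 + 5))/5 = (1/28)*(1/5)*(-12 + 5*(-247)) = (1/28)*(1/5)*(-12 - 1235) = (1/28)*(1/5)*(-1247) = -1247/140)
191 + G(T(-2)) = 191 - 1247/140 = 25493/140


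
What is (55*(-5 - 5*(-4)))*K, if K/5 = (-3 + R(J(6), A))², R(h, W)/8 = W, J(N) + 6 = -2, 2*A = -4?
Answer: 1489125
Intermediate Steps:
A = -2 (A = (½)*(-4) = -2)
J(N) = -8 (J(N) = -6 - 2 = -8)
R(h, W) = 8*W
K = 1805 (K = 5*(-3 + 8*(-2))² = 5*(-3 - 16)² = 5*(-19)² = 5*361 = 1805)
(55*(-5 - 5*(-4)))*K = (55*(-5 - 5*(-4)))*1805 = (55*(-5 + 20))*1805 = (55*15)*1805 = 825*1805 = 1489125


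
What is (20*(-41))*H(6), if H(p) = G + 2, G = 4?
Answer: -4920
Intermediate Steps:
H(p) = 6 (H(p) = 4 + 2 = 6)
(20*(-41))*H(6) = (20*(-41))*6 = -820*6 = -4920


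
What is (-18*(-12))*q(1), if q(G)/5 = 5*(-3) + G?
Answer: -15120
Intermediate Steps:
q(G) = -75 + 5*G (q(G) = 5*(5*(-3) + G) = 5*(-15 + G) = -75 + 5*G)
(-18*(-12))*q(1) = (-18*(-12))*(-75 + 5*1) = 216*(-75 + 5) = 216*(-70) = -15120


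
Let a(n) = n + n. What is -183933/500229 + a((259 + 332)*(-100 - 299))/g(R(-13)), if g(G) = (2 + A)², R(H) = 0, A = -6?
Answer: -68621275/2328 ≈ -29477.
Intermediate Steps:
g(G) = 16 (g(G) = (2 - 6)² = (-4)² = 16)
a(n) = 2*n
-183933/500229 + a((259 + 332)*(-100 - 299))/g(R(-13)) = -183933/500229 + (2*((259 + 332)*(-100 - 299)))/16 = -183933*1/500229 + (2*(591*(-399)))*(1/16) = -107/291 + (2*(-235809))*(1/16) = -107/291 - 471618*1/16 = -107/291 - 235809/8 = -68621275/2328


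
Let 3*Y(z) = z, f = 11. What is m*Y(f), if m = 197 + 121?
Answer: 1166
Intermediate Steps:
Y(z) = z/3
m = 318
m*Y(f) = 318*((⅓)*11) = 318*(11/3) = 1166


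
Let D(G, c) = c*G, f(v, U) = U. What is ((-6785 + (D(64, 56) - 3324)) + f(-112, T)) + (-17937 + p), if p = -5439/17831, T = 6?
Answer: -436080375/17831 ≈ -24456.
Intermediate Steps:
D(G, c) = G*c
p = -5439/17831 (p = -5439*1/17831 = -5439/17831 ≈ -0.30503)
((-6785 + (D(64, 56) - 3324)) + f(-112, T)) + (-17937 + p) = ((-6785 + (64*56 - 3324)) + 6) + (-17937 - 5439/17831) = ((-6785 + (3584 - 3324)) + 6) - 319840086/17831 = ((-6785 + 260) + 6) - 319840086/17831 = (-6525 + 6) - 319840086/17831 = -6519 - 319840086/17831 = -436080375/17831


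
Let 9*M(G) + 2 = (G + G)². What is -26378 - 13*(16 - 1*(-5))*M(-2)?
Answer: -80408/3 ≈ -26803.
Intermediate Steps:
M(G) = -2/9 + 4*G²/9 (M(G) = -2/9 + (G + G)²/9 = -2/9 + (2*G)²/9 = -2/9 + (4*G²)/9 = -2/9 + 4*G²/9)
-26378 - 13*(16 - 1*(-5))*M(-2) = -26378 - 13*(16 - 1*(-5))*(-2/9 + (4/9)*(-2)²) = -26378 - 13*(16 + 5)*(-2/9 + (4/9)*4) = -26378 - 13*21*(-2/9 + 16/9) = -26378 - 273*14/9 = -26378 - 1*1274/3 = -26378 - 1274/3 = -80408/3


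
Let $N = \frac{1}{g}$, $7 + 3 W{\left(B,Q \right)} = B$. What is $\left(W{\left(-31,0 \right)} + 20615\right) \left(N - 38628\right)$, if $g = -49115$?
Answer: $- \frac{6171637860913}{7755} \approx -7.9583 \cdot 10^{8}$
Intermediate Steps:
$W{\left(B,Q \right)} = - \frac{7}{3} + \frac{B}{3}$
$N = - \frac{1}{49115}$ ($N = \frac{1}{-49115} = - \frac{1}{49115} \approx -2.036 \cdot 10^{-5}$)
$\left(W{\left(-31,0 \right)} + 20615\right) \left(N - 38628\right) = \left(\left(- \frac{7}{3} + \frac{1}{3} \left(-31\right)\right) + 20615\right) \left(- \frac{1}{49115} - 38628\right) = \left(\left(- \frac{7}{3} - \frac{31}{3}\right) + 20615\right) \left(- \frac{1897214221}{49115}\right) = \left(- \frac{38}{3} + 20615\right) \left(- \frac{1897214221}{49115}\right) = \frac{61807}{3} \left(- \frac{1897214221}{49115}\right) = - \frac{6171637860913}{7755}$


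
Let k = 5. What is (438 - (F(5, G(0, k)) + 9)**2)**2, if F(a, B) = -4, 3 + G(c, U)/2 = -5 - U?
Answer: 170569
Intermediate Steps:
G(c, U) = -16 - 2*U (G(c, U) = -6 + 2*(-5 - U) = -6 + (-10 - 2*U) = -16 - 2*U)
(438 - (F(5, G(0, k)) + 9)**2)**2 = (438 - (-4 + 9)**2)**2 = (438 - 1*5**2)**2 = (438 - 1*25)**2 = (438 - 25)**2 = 413**2 = 170569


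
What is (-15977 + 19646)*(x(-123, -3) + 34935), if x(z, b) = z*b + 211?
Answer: 130304535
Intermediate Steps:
x(z, b) = 211 + b*z (x(z, b) = b*z + 211 = 211 + b*z)
(-15977 + 19646)*(x(-123, -3) + 34935) = (-15977 + 19646)*((211 - 3*(-123)) + 34935) = 3669*((211 + 369) + 34935) = 3669*(580 + 34935) = 3669*35515 = 130304535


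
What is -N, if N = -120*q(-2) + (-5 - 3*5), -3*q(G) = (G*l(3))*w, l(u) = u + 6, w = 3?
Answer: 2180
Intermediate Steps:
l(u) = 6 + u
q(G) = -9*G (q(G) = -G*(6 + 3)*3/3 = -G*9*3/3 = -9*G*3/3 = -9*G)
N = -2180 (N = -(-1080)*(-2) + (-5 - 3*5) = -120*18 + (-5 - 15) = -2160 - 20 = -2180)
-N = -1*(-2180) = 2180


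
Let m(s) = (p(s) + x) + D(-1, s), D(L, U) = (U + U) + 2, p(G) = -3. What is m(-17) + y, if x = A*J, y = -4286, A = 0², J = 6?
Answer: -4321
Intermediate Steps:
A = 0
D(L, U) = 2 + 2*U (D(L, U) = 2*U + 2 = 2 + 2*U)
x = 0 (x = 0*6 = 0)
m(s) = -1 + 2*s (m(s) = (-3 + 0) + (2 + 2*s) = -3 + (2 + 2*s) = -1 + 2*s)
m(-17) + y = (-1 + 2*(-17)) - 4286 = (-1 - 34) - 4286 = -35 - 4286 = -4321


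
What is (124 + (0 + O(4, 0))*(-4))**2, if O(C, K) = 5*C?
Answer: 1936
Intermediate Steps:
(124 + (0 + O(4, 0))*(-4))**2 = (124 + (0 + 5*4)*(-4))**2 = (124 + (0 + 20)*(-4))**2 = (124 + 20*(-4))**2 = (124 - 80)**2 = 44**2 = 1936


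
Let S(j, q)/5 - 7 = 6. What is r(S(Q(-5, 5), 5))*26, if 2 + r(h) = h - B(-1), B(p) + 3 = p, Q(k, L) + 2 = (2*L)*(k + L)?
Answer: 1742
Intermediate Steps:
Q(k, L) = -2 + 2*L*(L + k) (Q(k, L) = -2 + (2*L)*(k + L) = -2 + (2*L)*(L + k) = -2 + 2*L*(L + k))
B(p) = -3 + p
S(j, q) = 65 (S(j, q) = 35 + 5*6 = 35 + 30 = 65)
r(h) = 2 + h (r(h) = -2 + (h - (-3 - 1)) = -2 + (h - 1*(-4)) = -2 + (h + 4) = -2 + (4 + h) = 2 + h)
r(S(Q(-5, 5), 5))*26 = (2 + 65)*26 = 67*26 = 1742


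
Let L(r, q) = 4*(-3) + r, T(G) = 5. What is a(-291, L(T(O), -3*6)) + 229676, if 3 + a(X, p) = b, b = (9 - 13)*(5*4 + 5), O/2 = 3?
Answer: 229573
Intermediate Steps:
O = 6 (O = 2*3 = 6)
L(r, q) = -12 + r
b = -100 (b = -4*(20 + 5) = -4*25 = -100)
a(X, p) = -103 (a(X, p) = -3 - 100 = -103)
a(-291, L(T(O), -3*6)) + 229676 = -103 + 229676 = 229573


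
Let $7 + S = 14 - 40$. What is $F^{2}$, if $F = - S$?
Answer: $1089$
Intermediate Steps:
$S = -33$ ($S = -7 + \left(14 - 40\right) = -7 - 26 = -33$)
$F = 33$ ($F = \left(-1\right) \left(-33\right) = 33$)
$F^{2} = 33^{2} = 1089$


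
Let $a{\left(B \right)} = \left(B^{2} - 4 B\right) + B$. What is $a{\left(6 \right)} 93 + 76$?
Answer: $1750$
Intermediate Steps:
$a{\left(B \right)} = B^{2} - 3 B$
$a{\left(6 \right)} 93 + 76 = 6 \left(-3 + 6\right) 93 + 76 = 6 \cdot 3 \cdot 93 + 76 = 18 \cdot 93 + 76 = 1674 + 76 = 1750$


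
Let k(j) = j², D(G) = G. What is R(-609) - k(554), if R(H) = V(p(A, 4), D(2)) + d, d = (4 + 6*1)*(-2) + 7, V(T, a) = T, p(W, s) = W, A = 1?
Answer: -306928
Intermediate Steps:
d = -13 (d = (4 + 6)*(-2) + 7 = 10*(-2) + 7 = -20 + 7 = -13)
R(H) = -12 (R(H) = 1 - 13 = -12)
R(-609) - k(554) = -12 - 1*554² = -12 - 1*306916 = -12 - 306916 = -306928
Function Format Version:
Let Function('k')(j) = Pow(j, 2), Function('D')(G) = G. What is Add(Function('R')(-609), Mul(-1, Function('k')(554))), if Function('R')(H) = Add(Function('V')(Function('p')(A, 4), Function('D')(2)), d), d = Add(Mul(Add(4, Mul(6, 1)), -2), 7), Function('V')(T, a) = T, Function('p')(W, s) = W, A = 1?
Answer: -306928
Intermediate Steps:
d = -13 (d = Add(Mul(Add(4, 6), -2), 7) = Add(Mul(10, -2), 7) = Add(-20, 7) = -13)
Function('R')(H) = -12 (Function('R')(H) = Add(1, -13) = -12)
Add(Function('R')(-609), Mul(-1, Function('k')(554))) = Add(-12, Mul(-1, Pow(554, 2))) = Add(-12, Mul(-1, 306916)) = Add(-12, -306916) = -306928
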